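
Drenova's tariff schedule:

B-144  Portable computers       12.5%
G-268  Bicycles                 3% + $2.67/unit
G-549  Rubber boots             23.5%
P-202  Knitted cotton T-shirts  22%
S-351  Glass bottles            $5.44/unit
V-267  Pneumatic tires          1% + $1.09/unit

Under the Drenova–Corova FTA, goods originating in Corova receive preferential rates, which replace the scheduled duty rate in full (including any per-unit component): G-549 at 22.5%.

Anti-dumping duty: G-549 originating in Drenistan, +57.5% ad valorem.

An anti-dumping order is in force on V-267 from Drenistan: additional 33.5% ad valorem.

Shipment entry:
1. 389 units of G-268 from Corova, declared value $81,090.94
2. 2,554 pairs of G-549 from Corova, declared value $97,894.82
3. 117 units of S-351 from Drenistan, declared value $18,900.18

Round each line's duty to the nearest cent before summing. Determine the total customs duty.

Line 1 (G-268, Corova, 389 units, $81,090.94):
Base rate for G-268 is 3% + $2.67/unit.
Origin Corova is the FTA partner but G-268 is not on the preference list; base rate stands.
Duty = $81,090.94 × 3% + 389 × $2.67 = $3,471.36.
Line 2 (G-549, Corova, 2,554 pairs, $97,894.82):
Base rate for G-549 is 23.5%.
Origin Corova qualifies under the Drenova–Corova agreement and G-549 is covered: preferential rate 22.5% applies instead.
The additional-duty order on G-549 targets Drenistan, not Corova; it does not apply.
Duty = $97,894.82 × 22.5% = $22,026.33.
Line 3 (S-351, Drenistan, 117 units, $18,900.18):
Base rate for S-351 is $5.44/unit.
Duty = 117 × $5.44 = $636.48.
Total = $3,471.36 + $22,026.33 + $636.48 = $26,134.17.

$26,134.17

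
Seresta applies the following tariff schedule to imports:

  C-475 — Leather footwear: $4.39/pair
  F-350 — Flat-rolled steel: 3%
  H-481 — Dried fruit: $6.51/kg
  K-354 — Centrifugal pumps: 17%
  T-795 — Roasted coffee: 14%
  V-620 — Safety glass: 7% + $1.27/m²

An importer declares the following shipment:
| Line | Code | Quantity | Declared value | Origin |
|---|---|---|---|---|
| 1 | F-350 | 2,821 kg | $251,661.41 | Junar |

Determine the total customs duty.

$7,549.84

Line 1 (F-350, Junar, 2,821 kg, $251,661.41):
Base rate for F-350 is 3%.
Duty = $251,661.41 × 3% = $7,549.84.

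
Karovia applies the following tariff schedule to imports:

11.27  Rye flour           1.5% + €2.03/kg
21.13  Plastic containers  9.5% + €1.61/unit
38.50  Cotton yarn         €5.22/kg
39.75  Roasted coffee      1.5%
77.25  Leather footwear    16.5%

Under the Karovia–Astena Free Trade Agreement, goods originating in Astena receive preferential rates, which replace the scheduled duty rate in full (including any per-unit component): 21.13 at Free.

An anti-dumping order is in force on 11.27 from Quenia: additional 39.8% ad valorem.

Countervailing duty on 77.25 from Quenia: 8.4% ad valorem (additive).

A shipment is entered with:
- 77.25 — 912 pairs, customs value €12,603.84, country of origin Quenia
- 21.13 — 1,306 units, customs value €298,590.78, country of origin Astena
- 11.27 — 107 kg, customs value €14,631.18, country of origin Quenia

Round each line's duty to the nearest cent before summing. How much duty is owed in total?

€9,398.25

Line 1 (77.25, Quenia, 912 pairs, €12,603.84):
Base rate for 77.25 is 16.5%.
Additional duty on 77.25 from Quenia: +8.4%. Applied ad valorem rate: 16.5% + 8.4% = 24.9%.
Duty = €12,603.84 × 24.9% = €3,138.36.
Line 2 (21.13, Astena, 1,306 units, €298,590.78):
Base rate for 21.13 is 9.5% + €1.61/unit.
Origin Astena qualifies under the Karovia–Astena agreement and 21.13 is covered: preferential rate Free applies instead.
Duty = €298,590.78 × 0% = €0.00.
Line 3 (11.27, Quenia, 107 kg, €14,631.18):
Base rate for 11.27 is 1.5% + €2.03/kg.
Additional duty on 11.27 from Quenia: +39.8%. Applied ad valorem rate: 1.5% + 39.8% = 41.3%.
Duty = €14,631.18 × 41.3% + 107 × €2.03 = €6,259.89.
Total = €3,138.36 + €0.00 + €6,259.89 = €9,398.25.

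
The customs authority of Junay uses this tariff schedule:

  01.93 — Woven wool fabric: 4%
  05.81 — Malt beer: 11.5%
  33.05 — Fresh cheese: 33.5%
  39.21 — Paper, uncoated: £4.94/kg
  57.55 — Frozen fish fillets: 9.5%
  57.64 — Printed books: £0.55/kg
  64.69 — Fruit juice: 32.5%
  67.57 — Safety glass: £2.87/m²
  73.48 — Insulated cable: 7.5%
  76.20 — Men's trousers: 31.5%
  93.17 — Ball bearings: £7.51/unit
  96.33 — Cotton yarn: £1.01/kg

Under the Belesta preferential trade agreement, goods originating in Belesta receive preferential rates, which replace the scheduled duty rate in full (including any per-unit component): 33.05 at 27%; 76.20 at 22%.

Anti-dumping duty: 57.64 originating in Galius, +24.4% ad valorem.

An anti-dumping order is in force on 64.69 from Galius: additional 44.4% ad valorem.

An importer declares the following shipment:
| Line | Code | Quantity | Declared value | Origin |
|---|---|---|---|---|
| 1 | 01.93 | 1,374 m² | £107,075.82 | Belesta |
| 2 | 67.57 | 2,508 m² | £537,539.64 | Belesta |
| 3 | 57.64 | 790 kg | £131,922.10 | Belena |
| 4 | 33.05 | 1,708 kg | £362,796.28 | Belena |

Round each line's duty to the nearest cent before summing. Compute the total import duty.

Line 1 (01.93, Belesta, 1,374 m², £107,075.82):
Base rate for 01.93 is 4%.
Origin Belesta is the FTA partner but 01.93 is not on the preference list; base rate stands.
Duty = £107,075.82 × 4% = £4,283.03.
Line 2 (67.57, Belesta, 2,508 m², £537,539.64):
Base rate for 67.57 is £2.87/m².
Origin Belesta is the FTA partner but 67.57 is not on the preference list; base rate stands.
Duty = 2,508 × £2.87 = £7,197.96.
Line 3 (57.64, Belena, 790 kg, £131,922.10):
Base rate for 57.64 is £0.55/kg.
The additional-duty order on 57.64 targets Galius, not Belena; it does not apply.
Duty = 790 × £0.55 = £434.50.
Line 4 (33.05, Belena, 1,708 kg, £362,796.28):
Base rate for 33.05 is 33.5%.
33.05 has an FTA preferential rate, but origin Belena is not Belesta; base rate stands.
Duty = £362,796.28 × 33.5% = £121,536.75.
Total = £4,283.03 + £7,197.96 + £434.50 + £121,536.75 = £133,452.24.

£133,452.24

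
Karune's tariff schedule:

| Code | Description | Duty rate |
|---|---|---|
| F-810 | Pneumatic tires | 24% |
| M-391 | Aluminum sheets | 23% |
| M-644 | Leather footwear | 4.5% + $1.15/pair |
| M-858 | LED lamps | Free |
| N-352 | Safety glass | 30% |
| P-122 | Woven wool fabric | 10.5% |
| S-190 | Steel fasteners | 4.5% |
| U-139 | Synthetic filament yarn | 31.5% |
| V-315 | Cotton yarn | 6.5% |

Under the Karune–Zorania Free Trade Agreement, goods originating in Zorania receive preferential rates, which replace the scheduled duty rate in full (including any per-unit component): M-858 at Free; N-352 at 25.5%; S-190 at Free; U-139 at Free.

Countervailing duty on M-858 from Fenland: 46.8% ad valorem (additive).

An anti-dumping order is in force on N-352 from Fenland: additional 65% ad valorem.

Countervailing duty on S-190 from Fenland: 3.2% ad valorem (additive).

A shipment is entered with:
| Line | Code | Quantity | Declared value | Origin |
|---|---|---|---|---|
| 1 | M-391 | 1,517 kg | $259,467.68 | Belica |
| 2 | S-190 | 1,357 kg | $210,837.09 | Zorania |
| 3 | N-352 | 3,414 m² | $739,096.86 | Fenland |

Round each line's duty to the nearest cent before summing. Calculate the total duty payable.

Line 1 (M-391, Belica, 1,517 kg, $259,467.68):
Base rate for M-391 is 23%.
Duty = $259,467.68 × 23% = $59,677.57.
Line 2 (S-190, Zorania, 1,357 kg, $210,837.09):
Base rate for S-190 is 4.5%.
Origin Zorania qualifies under the Karune–Zorania agreement and S-190 is covered: preferential rate Free applies instead.
The additional-duty order on S-190 targets Fenland, not Zorania; it does not apply.
Duty = $210,837.09 × 0% = $0.00.
Line 3 (N-352, Fenland, 3,414 m², $739,096.86):
Base rate for N-352 is 30%.
N-352 has an FTA preferential rate, but origin Fenland is not Zorania; base rate stands.
Additional duty on N-352 from Fenland: +65%. Applied ad valorem rate: 30% + 65% = 95%.
Duty = $739,096.86 × 95% = $702,142.02.
Total = $59,677.57 + $0.00 + $702,142.02 = $761,819.59.

$761,819.59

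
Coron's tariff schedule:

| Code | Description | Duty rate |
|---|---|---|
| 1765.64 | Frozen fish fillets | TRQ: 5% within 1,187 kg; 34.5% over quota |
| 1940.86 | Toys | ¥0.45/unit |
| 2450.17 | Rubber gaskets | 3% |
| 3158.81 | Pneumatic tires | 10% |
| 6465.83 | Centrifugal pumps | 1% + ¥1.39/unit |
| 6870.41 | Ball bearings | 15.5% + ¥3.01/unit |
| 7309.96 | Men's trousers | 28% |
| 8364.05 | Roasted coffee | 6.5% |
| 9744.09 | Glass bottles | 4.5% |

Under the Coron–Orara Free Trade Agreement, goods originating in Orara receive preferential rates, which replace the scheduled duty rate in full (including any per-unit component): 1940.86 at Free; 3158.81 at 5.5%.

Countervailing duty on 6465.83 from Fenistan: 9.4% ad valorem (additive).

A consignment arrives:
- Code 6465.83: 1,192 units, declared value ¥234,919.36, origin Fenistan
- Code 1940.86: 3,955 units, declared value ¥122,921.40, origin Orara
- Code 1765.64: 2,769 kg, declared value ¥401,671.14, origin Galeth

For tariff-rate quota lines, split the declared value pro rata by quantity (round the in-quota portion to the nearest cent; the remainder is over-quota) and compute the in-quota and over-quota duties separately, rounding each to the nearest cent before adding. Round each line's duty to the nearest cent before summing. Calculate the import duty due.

Line 1 (6465.83, Fenistan, 1,192 units, ¥234,919.36):
Base rate for 6465.83 is 1% + ¥1.39/unit.
Additional duty on 6465.83 from Fenistan: +9.4%. Applied ad valorem rate: 1% + 9.4% = 10.4%.
Duty = ¥234,919.36 × 10.4% + 1,192 × ¥1.39 = ¥26,088.49.
Line 2 (1940.86, Orara, 3,955 units, ¥122,921.40):
Base rate for 1940.86 is ¥0.45/unit.
Origin Orara qualifies under the Coron–Orara agreement and 1940.86 is covered: preferential rate Free applies instead.
Duty = ¥122,921.40 × 0% = ¥0.00.
Line 3 (1765.64, Galeth, 2,769 kg, ¥401,671.14):
Code 1765.64 is under a tariff-rate quota (threshold 1,187 kg). In-quota: 1,187 kg at 5%; over-quota: 1,582 kg at 34.5%.
Pro-rata value split: in-quota = ¥401,671.14 × 1,187/2,769 = ¥172,186.22; over-quota = ¥401,671.14 − ¥172,186.22 = ¥229,484.92.
In-quota duty = ¥172,186.22 × 5% = ¥8,609.31. Over-quota duty = ¥229,484.92 × 34.5% = ¥79,172.30.
Line duty = ¥8,609.31 + ¥79,172.30 = ¥87,781.61.
Total = ¥26,088.49 + ¥0.00 + ¥87,781.61 = ¥113,870.10.

¥113,870.10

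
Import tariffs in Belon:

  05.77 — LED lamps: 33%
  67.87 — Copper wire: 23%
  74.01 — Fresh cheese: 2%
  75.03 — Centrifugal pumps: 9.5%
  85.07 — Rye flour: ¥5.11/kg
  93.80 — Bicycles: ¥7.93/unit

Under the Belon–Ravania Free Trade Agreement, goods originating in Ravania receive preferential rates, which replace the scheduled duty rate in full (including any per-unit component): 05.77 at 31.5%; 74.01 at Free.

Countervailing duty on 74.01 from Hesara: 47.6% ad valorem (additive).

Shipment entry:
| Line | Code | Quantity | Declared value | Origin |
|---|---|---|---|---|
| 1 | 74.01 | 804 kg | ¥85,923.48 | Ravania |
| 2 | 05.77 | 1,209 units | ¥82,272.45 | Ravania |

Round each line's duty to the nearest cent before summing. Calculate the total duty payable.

¥25,915.82

Line 1 (74.01, Ravania, 804 kg, ¥85,923.48):
Base rate for 74.01 is 2%.
Origin Ravania qualifies under the Belon–Ravania agreement and 74.01 is covered: preferential rate Free applies instead.
The additional-duty order on 74.01 targets Hesara, not Ravania; it does not apply.
Duty = ¥85,923.48 × 0% = ¥0.00.
Line 2 (05.77, Ravania, 1,209 units, ¥82,272.45):
Base rate for 05.77 is 33%.
Origin Ravania qualifies under the Belon–Ravania agreement and 05.77 is covered: preferential rate 31.5% applies instead.
Duty = ¥82,272.45 × 31.5% = ¥25,915.82.
Total = ¥0.00 + ¥25,915.82 = ¥25,915.82.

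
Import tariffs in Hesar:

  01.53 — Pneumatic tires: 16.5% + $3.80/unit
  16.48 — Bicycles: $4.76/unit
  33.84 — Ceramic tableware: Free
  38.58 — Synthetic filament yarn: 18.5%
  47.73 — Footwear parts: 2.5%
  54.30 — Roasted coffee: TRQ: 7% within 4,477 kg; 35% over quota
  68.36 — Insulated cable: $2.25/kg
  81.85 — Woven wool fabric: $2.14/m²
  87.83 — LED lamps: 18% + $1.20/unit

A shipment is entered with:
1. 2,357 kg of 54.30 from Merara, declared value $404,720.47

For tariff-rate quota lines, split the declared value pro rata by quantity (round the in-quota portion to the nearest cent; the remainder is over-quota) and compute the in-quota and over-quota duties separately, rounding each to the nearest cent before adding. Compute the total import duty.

$28,330.43

Line 1 (54.30, Merara, 2,357 kg, $404,720.47):
Code 54.30 is under a tariff-rate quota (threshold 4,477 kg). Quantity 2,357 kg is within the quota, so the in-quota rate 7% applies to the full value.
Duty = $404,720.47 × 7% = $28,330.43.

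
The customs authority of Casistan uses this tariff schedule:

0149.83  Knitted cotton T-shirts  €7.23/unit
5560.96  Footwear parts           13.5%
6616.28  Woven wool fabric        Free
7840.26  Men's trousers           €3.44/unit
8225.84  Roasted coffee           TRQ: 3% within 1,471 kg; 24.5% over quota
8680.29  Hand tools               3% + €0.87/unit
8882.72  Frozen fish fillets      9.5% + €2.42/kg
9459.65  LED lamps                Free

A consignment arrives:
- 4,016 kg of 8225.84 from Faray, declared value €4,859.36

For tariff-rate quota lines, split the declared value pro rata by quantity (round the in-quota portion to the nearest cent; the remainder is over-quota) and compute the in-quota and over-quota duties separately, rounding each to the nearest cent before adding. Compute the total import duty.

Line 1 (8225.84, Faray, 4,016 kg, €4,859.36):
Code 8225.84 is under a tariff-rate quota (threshold 1,471 kg). In-quota: 1,471 kg at 3%; over-quota: 2,545 kg at 24.5%.
Pro-rata value split: in-quota = €4,859.36 × 1,471/4,016 = €1,779.91; over-quota = €4,859.36 − €1,779.91 = €3,079.45.
In-quota duty = €1,779.91 × 3% = €53.40. Over-quota duty = €3,079.45 × 24.5% = €754.47.
Line duty = €53.40 + €754.47 = €807.87.

€807.87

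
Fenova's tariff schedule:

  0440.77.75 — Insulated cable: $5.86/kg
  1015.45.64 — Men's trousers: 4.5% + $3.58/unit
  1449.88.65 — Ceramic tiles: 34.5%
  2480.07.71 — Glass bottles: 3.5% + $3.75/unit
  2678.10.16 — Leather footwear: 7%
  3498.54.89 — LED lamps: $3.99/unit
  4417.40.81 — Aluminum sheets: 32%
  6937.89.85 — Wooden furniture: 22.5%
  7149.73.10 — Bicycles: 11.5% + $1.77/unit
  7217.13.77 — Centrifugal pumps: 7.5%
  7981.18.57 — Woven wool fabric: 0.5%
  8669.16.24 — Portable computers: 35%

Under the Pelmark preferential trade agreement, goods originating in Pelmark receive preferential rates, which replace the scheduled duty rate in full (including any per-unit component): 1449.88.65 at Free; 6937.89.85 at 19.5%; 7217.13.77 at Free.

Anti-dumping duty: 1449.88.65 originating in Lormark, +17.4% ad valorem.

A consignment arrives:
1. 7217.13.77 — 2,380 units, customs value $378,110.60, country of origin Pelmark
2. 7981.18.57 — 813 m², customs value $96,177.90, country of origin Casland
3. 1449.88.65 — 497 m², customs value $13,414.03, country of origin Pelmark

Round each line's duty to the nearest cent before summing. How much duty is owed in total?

Line 1 (7217.13.77, Pelmark, 2,380 units, $378,110.60):
Base rate for 7217.13.77 is 7.5%.
Origin Pelmark qualifies under the Fenova–Pelmark agreement and 7217.13.77 is covered: preferential rate Free applies instead.
Duty = $378,110.60 × 0% = $0.00.
Line 2 (7981.18.57, Casland, 813 m², $96,177.90):
Base rate for 7981.18.57 is 0.5%.
Duty = $96,177.90 × 0.5% = $480.89.
Line 3 (1449.88.65, Pelmark, 497 m², $13,414.03):
Base rate for 1449.88.65 is 34.5%.
Origin Pelmark qualifies under the Fenova–Pelmark agreement and 1449.88.65 is covered: preferential rate Free applies instead.
The additional-duty order on 1449.88.65 targets Lormark, not Pelmark; it does not apply.
Duty = $13,414.03 × 0% = $0.00.
Total = $0.00 + $480.89 + $0.00 = $480.89.

$480.89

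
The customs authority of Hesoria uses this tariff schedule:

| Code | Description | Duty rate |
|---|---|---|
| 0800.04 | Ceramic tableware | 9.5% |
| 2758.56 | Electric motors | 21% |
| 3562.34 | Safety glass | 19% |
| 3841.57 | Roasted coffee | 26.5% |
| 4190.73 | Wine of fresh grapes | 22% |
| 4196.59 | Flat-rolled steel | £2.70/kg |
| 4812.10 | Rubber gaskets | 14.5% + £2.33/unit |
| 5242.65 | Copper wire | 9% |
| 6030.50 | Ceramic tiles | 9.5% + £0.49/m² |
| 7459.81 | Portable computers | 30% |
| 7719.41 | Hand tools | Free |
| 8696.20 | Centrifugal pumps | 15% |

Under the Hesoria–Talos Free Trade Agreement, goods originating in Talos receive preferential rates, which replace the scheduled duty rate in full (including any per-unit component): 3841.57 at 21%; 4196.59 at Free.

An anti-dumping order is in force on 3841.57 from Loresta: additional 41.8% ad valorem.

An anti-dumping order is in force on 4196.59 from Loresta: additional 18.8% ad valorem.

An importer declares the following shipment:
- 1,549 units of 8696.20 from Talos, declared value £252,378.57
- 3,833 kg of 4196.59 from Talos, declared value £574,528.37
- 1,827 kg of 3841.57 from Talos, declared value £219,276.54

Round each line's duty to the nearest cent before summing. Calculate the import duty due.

Line 1 (8696.20, Talos, 1,549 units, £252,378.57):
Base rate for 8696.20 is 15%.
Origin Talos is the FTA partner but 8696.20 is not on the preference list; base rate stands.
Duty = £252,378.57 × 15% = £37,856.79.
Line 2 (4196.59, Talos, 3,833 kg, £574,528.37):
Base rate for 4196.59 is £2.70/kg.
Origin Talos qualifies under the Hesoria–Talos agreement and 4196.59 is covered: preferential rate Free applies instead.
The additional-duty order on 4196.59 targets Loresta, not Talos; it does not apply.
Duty = £574,528.37 × 0% = £0.00.
Line 3 (3841.57, Talos, 1,827 kg, £219,276.54):
Base rate for 3841.57 is 26.5%.
Origin Talos qualifies under the Hesoria–Talos agreement and 3841.57 is covered: preferential rate 21% applies instead.
The additional-duty order on 3841.57 targets Loresta, not Talos; it does not apply.
Duty = £219,276.54 × 21% = £46,048.07.
Total = £37,856.79 + £0.00 + £46,048.07 = £83,904.86.

£83,904.86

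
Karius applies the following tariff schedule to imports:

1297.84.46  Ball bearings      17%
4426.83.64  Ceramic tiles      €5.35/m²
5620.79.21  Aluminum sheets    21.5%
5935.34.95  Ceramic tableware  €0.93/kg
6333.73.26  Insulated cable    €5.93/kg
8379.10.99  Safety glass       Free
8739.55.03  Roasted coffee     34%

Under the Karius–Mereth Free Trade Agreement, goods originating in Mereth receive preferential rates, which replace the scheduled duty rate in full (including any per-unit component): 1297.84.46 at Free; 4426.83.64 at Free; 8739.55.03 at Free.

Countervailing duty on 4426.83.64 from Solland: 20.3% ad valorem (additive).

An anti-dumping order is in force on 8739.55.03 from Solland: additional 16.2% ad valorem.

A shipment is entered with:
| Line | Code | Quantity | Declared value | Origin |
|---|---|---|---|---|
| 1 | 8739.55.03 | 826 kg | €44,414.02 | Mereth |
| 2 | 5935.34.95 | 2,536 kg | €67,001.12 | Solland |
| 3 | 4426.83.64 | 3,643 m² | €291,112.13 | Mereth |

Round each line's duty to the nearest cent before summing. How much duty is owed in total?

€2,358.48

Line 1 (8739.55.03, Mereth, 826 kg, €44,414.02):
Base rate for 8739.55.03 is 34%.
Origin Mereth qualifies under the Karius–Mereth agreement and 8739.55.03 is covered: preferential rate Free applies instead.
The additional-duty order on 8739.55.03 targets Solland, not Mereth; it does not apply.
Duty = €44,414.02 × 0% = €0.00.
Line 2 (5935.34.95, Solland, 2,536 kg, €67,001.12):
Base rate for 5935.34.95 is €0.93/kg.
Duty = 2,536 × €0.93 = €2,358.48.
Line 3 (4426.83.64, Mereth, 3,643 m², €291,112.13):
Base rate for 4426.83.64 is €5.35/m².
Origin Mereth qualifies under the Karius–Mereth agreement and 4426.83.64 is covered: preferential rate Free applies instead.
The additional-duty order on 4426.83.64 targets Solland, not Mereth; it does not apply.
Duty = €291,112.13 × 0% = €0.00.
Total = €0.00 + €2,358.48 + €0.00 = €2,358.48.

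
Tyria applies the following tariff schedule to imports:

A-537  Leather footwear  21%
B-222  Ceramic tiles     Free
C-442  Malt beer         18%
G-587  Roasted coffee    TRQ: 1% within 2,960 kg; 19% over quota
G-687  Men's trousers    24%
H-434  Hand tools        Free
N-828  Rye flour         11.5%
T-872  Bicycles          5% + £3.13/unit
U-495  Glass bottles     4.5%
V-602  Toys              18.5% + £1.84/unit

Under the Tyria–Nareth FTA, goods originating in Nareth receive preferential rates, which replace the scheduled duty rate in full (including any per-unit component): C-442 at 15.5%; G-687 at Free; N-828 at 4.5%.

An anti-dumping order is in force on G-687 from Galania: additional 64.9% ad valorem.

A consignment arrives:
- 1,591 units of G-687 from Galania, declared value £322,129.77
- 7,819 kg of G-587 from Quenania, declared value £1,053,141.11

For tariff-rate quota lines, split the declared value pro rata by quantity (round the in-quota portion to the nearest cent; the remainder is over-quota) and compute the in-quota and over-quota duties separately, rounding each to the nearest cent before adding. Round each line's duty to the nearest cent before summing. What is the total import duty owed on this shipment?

£414,707.34

Line 1 (G-687, Galania, 1,591 units, £322,129.77):
Base rate for G-687 is 24%.
G-687 has an FTA preferential rate, but origin Galania is not Nareth; base rate stands.
Additional duty on G-687 from Galania: +64.9%. Applied ad valorem rate: 24% + 64.9% = 88.9%.
Duty = £322,129.77 × 88.9% = £286,373.37.
Line 2 (G-587, Quenania, 7,819 kg, £1,053,141.11):
Code G-587 is under a tariff-rate quota (threshold 2,960 kg). In-quota: 2,960 kg at 1%; over-quota: 4,859 kg at 19%.
Pro-rata value split: in-quota = £1,053,141.11 × 2,960/7,819 = £398,682.40; over-quota = £1,053,141.11 − £398,682.40 = £654,458.71.
In-quota duty = £398,682.40 × 1% = £3,986.82. Over-quota duty = £654,458.71 × 19% = £124,347.15.
Line duty = £3,986.82 + £124,347.15 = £128,333.97.
Total = £286,373.37 + £128,333.97 = £414,707.34.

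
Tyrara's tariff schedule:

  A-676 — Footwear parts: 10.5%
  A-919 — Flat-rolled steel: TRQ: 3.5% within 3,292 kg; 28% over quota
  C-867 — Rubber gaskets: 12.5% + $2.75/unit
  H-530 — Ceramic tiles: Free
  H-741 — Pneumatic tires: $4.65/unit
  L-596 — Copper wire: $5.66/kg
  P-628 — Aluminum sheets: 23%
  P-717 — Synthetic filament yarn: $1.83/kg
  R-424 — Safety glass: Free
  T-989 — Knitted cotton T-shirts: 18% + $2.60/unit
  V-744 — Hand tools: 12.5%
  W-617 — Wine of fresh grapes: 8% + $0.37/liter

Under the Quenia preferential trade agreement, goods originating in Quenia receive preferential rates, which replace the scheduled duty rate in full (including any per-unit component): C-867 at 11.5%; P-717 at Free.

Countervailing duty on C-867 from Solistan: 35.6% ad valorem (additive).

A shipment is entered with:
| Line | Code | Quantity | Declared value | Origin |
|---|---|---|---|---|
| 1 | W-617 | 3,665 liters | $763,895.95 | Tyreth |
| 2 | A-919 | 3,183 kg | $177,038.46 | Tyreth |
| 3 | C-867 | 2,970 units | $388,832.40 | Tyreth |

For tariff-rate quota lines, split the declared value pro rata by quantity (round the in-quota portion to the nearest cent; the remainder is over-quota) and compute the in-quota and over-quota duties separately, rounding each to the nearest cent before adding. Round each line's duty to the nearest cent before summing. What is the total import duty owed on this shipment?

Line 1 (W-617, Tyreth, 3,665 liters, $763,895.95):
Base rate for W-617 is 8% + $0.37/liter.
Duty = $763,895.95 × 8% + 3,665 × $0.37 = $62,467.73.
Line 2 (A-919, Tyreth, 3,183 kg, $177,038.46):
Code A-919 is under a tariff-rate quota (threshold 3,292 kg). Quantity 3,183 kg is within the quota, so the in-quota rate 3.5% applies to the full value.
Duty = $177,038.46 × 3.5% = $6,196.35.
Line 3 (C-867, Tyreth, 2,970 units, $388,832.40):
Base rate for C-867 is 12.5% + $2.75/unit.
C-867 has an FTA preferential rate, but origin Tyreth is not Quenia; base rate stands.
The additional-duty order on C-867 targets Solistan, not Tyreth; it does not apply.
Duty = $388,832.40 × 12.5% + 2,970 × $2.75 = $56,771.55.
Total = $62,467.73 + $6,196.35 + $56,771.55 = $125,435.63.

$125,435.63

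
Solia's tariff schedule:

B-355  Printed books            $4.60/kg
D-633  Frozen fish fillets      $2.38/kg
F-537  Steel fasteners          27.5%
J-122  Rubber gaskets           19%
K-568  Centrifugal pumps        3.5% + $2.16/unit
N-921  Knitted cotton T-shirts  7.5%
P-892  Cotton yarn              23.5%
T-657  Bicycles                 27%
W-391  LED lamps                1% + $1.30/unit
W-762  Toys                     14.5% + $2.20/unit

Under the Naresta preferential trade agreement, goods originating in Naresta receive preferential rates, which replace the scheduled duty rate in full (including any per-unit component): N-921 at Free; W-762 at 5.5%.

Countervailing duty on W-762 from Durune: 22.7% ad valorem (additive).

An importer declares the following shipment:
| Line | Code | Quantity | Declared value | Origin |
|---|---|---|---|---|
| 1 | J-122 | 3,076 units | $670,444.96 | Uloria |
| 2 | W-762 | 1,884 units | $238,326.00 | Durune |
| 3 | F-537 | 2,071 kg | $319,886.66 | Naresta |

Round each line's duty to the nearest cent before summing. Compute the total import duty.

Line 1 (J-122, Uloria, 3,076 units, $670,444.96):
Base rate for J-122 is 19%.
Duty = $670,444.96 × 19% = $127,384.54.
Line 2 (W-762, Durune, 1,884 units, $238,326.00):
Base rate for W-762 is 14.5% + $2.20/unit.
W-762 has an FTA preferential rate, but origin Durune is not Naresta; base rate stands.
Additional duty on W-762 from Durune: +22.7%. Applied ad valorem rate: 14.5% + 22.7% = 37.2%.
Duty = $238,326.00 × 37.2% + 1,884 × $2.20 = $92,802.07.
Line 3 (F-537, Naresta, 2,071 kg, $319,886.66):
Base rate for F-537 is 27.5%.
Origin Naresta is the FTA partner but F-537 is not on the preference list; base rate stands.
Duty = $319,886.66 × 27.5% = $87,968.83.
Total = $127,384.54 + $92,802.07 + $87,968.83 = $308,155.44.

$308,155.44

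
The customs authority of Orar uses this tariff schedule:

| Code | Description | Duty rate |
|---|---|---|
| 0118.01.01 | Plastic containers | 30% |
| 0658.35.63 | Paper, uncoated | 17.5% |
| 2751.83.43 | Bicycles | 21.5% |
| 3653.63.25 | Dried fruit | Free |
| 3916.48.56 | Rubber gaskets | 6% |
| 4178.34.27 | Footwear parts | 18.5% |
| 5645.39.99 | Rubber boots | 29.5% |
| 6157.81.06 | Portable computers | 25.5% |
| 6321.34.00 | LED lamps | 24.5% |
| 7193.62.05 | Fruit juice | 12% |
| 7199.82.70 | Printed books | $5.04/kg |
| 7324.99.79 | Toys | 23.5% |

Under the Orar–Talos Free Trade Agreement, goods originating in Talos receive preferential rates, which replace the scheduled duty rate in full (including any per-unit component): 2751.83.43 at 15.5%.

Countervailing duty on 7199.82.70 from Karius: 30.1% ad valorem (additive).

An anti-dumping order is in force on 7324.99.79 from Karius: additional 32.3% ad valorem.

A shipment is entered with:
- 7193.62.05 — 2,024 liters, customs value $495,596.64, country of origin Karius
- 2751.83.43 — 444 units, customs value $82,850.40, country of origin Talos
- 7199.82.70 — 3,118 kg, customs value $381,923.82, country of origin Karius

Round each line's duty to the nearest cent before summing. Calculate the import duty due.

$202,987.20

Line 1 (7193.62.05, Karius, 2,024 liters, $495,596.64):
Base rate for 7193.62.05 is 12%.
Duty = $495,596.64 × 12% = $59,471.60.
Line 2 (2751.83.43, Talos, 444 units, $82,850.40):
Base rate for 2751.83.43 is 21.5%.
Origin Talos qualifies under the Orar–Talos agreement and 2751.83.43 is covered: preferential rate 15.5% applies instead.
Duty = $82,850.40 × 15.5% = $12,841.81.
Line 3 (7199.82.70, Karius, 3,118 kg, $381,923.82):
Base rate for 7199.82.70 is $5.04/kg.
Additional duty on 7199.82.70 from Karius: +30.1% ad valorem. Applied ad valorem rate = 30.1%.
Duty = $381,923.82 × 30.1% + 3,118 × $5.04 = $130,673.79.
Total = $59,471.60 + $12,841.81 + $130,673.79 = $202,987.20.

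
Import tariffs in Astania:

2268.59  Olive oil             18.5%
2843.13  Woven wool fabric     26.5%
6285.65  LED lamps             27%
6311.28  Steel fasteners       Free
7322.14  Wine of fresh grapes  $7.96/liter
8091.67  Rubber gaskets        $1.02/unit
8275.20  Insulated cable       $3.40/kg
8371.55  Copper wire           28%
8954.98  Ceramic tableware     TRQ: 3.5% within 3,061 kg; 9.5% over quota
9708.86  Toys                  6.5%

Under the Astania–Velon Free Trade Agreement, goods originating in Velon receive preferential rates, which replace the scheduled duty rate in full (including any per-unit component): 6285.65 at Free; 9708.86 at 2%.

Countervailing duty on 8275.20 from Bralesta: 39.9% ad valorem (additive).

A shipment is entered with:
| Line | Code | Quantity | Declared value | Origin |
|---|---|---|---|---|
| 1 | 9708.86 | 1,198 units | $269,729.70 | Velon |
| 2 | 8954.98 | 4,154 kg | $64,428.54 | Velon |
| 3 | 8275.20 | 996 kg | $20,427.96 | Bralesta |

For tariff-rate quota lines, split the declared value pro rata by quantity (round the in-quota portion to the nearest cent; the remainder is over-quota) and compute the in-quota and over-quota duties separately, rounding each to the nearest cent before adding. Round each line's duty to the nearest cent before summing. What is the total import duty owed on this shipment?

Line 1 (9708.86, Velon, 1,198 units, $269,729.70):
Base rate for 9708.86 is 6.5%.
Origin Velon qualifies under the Astania–Velon agreement and 9708.86 is covered: preferential rate 2% applies instead.
Duty = $269,729.70 × 2% = $5,394.59.
Line 2 (8954.98, Velon, 4,154 kg, $64,428.54):
Code 8954.98 is under a tariff-rate quota (threshold 3,061 kg). In-quota: 3,061 kg at 3.5%; over-quota: 1,093 kg at 9.5%.
Pro-rata value split: in-quota = $64,428.54 × 3,061/4,154 = $47,476.11; over-quota = $64,428.54 − $47,476.11 = $16,952.43.
In-quota duty = $47,476.11 × 3.5% = $1,661.66. Over-quota duty = $16,952.43 × 9.5% = $1,610.48.
Line duty = $1,661.66 + $1,610.48 = $3,272.14.
Line 3 (8275.20, Bralesta, 996 kg, $20,427.96):
Base rate for 8275.20 is $3.40/kg.
Additional duty on 8275.20 from Bralesta: +39.9% ad valorem. Applied ad valorem rate = 39.9%.
Duty = $20,427.96 × 39.9% + 996 × $3.40 = $11,537.16.
Total = $5,394.59 + $3,272.14 + $11,537.16 = $20,203.89.

$20,203.89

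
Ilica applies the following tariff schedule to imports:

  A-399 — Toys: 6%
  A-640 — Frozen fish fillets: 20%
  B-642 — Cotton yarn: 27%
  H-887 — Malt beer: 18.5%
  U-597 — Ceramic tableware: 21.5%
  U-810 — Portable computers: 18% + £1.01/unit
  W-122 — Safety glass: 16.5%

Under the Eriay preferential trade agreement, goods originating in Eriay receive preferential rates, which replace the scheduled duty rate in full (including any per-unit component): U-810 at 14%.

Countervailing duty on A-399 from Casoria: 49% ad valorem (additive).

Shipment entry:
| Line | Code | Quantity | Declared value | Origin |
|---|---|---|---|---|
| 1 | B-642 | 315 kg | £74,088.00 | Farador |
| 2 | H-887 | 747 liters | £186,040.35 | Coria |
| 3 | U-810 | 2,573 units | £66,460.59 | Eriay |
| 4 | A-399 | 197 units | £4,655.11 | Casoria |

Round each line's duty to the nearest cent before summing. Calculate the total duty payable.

Line 1 (B-642, Farador, 315 kg, £74,088.00):
Base rate for B-642 is 27%.
Duty = £74,088.00 × 27% = £20,003.76.
Line 2 (H-887, Coria, 747 liters, £186,040.35):
Base rate for H-887 is 18.5%.
Duty = £186,040.35 × 18.5% = £34,417.46.
Line 3 (U-810, Eriay, 2,573 units, £66,460.59):
Base rate for U-810 is 18% + £1.01/unit.
Origin Eriay qualifies under the Ilica–Eriay agreement and U-810 is covered: preferential rate 14% applies instead.
Duty = £66,460.59 × 14% = £9,304.48.
Line 4 (A-399, Casoria, 197 units, £4,655.11):
Base rate for A-399 is 6%.
Additional duty on A-399 from Casoria: +49%. Applied ad valorem rate: 6% + 49% = 55%.
Duty = £4,655.11 × 55% = £2,560.31.
Total = £20,003.76 + £34,417.46 + £9,304.48 + £2,560.31 = £66,286.01.

£66,286.01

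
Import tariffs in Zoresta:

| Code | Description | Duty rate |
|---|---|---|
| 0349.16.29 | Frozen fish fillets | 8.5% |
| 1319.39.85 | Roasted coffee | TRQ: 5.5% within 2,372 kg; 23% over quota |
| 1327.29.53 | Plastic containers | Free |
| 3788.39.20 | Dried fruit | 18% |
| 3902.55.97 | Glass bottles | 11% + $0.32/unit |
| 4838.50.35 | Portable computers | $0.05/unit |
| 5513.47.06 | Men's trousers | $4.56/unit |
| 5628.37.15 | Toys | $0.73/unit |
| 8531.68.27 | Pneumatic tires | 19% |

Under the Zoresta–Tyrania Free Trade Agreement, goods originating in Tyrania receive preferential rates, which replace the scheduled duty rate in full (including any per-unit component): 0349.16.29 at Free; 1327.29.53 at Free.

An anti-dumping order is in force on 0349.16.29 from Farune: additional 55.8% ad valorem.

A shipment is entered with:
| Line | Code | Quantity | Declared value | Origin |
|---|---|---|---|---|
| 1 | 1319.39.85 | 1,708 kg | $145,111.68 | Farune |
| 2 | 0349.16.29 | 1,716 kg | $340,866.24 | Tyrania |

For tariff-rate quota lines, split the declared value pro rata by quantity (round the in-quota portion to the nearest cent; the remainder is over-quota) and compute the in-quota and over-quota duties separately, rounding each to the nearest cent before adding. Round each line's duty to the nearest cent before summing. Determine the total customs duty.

$7,981.14

Line 1 (1319.39.85, Farune, 1,708 kg, $145,111.68):
Code 1319.39.85 is under a tariff-rate quota (threshold 2,372 kg). Quantity 1,708 kg is within the quota, so the in-quota rate 5.5% applies to the full value.
Duty = $145,111.68 × 5.5% = $7,981.14.
Line 2 (0349.16.29, Tyrania, 1,716 kg, $340,866.24):
Base rate for 0349.16.29 is 8.5%.
Origin Tyrania qualifies under the Zoresta–Tyrania agreement and 0349.16.29 is covered: preferential rate Free applies instead.
The additional-duty order on 0349.16.29 targets Farune, not Tyrania; it does not apply.
Duty = $340,866.24 × 0% = $0.00.
Total = $7,981.14 + $0.00 = $7,981.14.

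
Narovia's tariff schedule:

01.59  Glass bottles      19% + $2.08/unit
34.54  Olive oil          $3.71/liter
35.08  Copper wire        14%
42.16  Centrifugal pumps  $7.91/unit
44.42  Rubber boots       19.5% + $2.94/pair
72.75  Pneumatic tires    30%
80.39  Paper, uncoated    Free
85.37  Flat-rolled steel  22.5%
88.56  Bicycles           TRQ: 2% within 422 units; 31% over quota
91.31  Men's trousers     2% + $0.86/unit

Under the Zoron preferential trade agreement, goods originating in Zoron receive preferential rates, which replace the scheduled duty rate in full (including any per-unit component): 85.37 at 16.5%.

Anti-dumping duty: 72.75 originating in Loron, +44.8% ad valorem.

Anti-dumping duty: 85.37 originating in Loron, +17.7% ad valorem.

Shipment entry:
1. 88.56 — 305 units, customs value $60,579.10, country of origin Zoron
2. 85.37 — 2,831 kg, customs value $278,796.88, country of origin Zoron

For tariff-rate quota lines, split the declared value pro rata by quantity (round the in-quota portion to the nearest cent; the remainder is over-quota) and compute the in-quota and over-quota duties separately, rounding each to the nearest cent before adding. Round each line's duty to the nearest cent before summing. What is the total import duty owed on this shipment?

$47,213.07

Line 1 (88.56, Zoron, 305 units, $60,579.10):
Code 88.56 is under a tariff-rate quota (threshold 422 units). Quantity 305 units is within the quota, so the in-quota rate 2% applies to the full value.
Duty = $60,579.10 × 2% = $1,211.58.
Line 2 (85.37, Zoron, 2,831 kg, $278,796.88):
Base rate for 85.37 is 22.5%.
Origin Zoron qualifies under the Narovia–Zoron agreement and 85.37 is covered: preferential rate 16.5% applies instead.
The additional-duty order on 85.37 targets Loron, not Zoron; it does not apply.
Duty = $278,796.88 × 16.5% = $46,001.49.
Total = $1,211.58 + $46,001.49 = $47,213.07.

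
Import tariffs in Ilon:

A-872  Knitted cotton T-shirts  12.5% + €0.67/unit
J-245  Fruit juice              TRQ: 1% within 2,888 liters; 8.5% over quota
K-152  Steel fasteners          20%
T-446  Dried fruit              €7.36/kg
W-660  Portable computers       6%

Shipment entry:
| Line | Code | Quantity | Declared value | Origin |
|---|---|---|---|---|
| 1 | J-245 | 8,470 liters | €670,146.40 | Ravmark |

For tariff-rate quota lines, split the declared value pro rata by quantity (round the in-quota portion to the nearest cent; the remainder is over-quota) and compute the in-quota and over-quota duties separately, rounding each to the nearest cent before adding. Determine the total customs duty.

€39,825.06

Line 1 (J-245, Ravmark, 8,470 liters, €670,146.40):
Code J-245 is under a tariff-rate quota (threshold 2,888 liters). In-quota: 2,888 liters at 1%; over-quota: 5,582 liters at 8.5%.
Pro-rata value split: in-quota = €670,146.40 × 2,888/8,470 = €228,498.56; over-quota = €670,146.40 − €228,498.56 = €441,647.84.
In-quota duty = €228,498.56 × 1% = €2,284.99. Over-quota duty = €441,647.84 × 8.5% = €37,540.07.
Line duty = €2,284.99 + €37,540.07 = €39,825.06.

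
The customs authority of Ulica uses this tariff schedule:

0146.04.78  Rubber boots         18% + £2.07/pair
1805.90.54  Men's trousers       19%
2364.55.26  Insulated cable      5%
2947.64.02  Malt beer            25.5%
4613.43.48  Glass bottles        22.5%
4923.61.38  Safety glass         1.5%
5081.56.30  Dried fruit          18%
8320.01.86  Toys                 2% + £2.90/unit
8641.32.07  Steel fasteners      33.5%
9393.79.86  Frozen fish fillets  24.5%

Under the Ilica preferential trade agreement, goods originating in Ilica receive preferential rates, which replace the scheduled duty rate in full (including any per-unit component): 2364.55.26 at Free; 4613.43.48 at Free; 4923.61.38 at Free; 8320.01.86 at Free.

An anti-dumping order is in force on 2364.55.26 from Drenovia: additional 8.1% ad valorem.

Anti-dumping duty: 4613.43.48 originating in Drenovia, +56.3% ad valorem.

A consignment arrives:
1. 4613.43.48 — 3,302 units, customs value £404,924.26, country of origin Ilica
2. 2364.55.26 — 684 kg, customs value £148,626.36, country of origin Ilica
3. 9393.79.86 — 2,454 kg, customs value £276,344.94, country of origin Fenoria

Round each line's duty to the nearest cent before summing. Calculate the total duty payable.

£67,704.51

Line 1 (4613.43.48, Ilica, 3,302 units, £404,924.26):
Base rate for 4613.43.48 is 22.5%.
Origin Ilica qualifies under the Ulica–Ilica agreement and 4613.43.48 is covered: preferential rate Free applies instead.
The additional-duty order on 4613.43.48 targets Drenovia, not Ilica; it does not apply.
Duty = £404,924.26 × 0% = £0.00.
Line 2 (2364.55.26, Ilica, 684 kg, £148,626.36):
Base rate for 2364.55.26 is 5%.
Origin Ilica qualifies under the Ulica–Ilica agreement and 2364.55.26 is covered: preferential rate Free applies instead.
The additional-duty order on 2364.55.26 targets Drenovia, not Ilica; it does not apply.
Duty = £148,626.36 × 0% = £0.00.
Line 3 (9393.79.86, Fenoria, 2,454 kg, £276,344.94):
Base rate for 9393.79.86 is 24.5%.
Duty = £276,344.94 × 24.5% = £67,704.51.
Total = £0.00 + £0.00 + £67,704.51 = £67,704.51.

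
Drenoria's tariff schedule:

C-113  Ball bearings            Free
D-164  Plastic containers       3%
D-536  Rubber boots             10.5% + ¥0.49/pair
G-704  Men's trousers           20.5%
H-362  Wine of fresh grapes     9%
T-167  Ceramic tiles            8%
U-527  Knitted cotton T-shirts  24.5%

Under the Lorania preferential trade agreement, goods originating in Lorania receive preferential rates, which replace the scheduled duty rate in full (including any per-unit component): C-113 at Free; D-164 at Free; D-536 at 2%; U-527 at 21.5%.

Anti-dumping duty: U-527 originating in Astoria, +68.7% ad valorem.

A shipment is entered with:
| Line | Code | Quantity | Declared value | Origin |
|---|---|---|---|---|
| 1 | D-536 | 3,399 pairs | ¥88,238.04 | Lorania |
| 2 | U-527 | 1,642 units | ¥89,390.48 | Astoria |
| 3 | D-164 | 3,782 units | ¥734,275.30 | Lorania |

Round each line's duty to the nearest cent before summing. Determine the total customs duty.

Line 1 (D-536, Lorania, 3,399 pairs, ¥88,238.04):
Base rate for D-536 is 10.5% + ¥0.49/pair.
Origin Lorania qualifies under the Drenoria–Lorania agreement and D-536 is covered: preferential rate 2% applies instead.
Duty = ¥88,238.04 × 2% = ¥1,764.76.
Line 2 (U-527, Astoria, 1,642 units, ¥89,390.48):
Base rate for U-527 is 24.5%.
U-527 has an FTA preferential rate, but origin Astoria is not Lorania; base rate stands.
Additional duty on U-527 from Astoria: +68.7%. Applied ad valorem rate: 24.5% + 68.7% = 93.2%.
Duty = ¥89,390.48 × 93.2% = ¥83,311.93.
Line 3 (D-164, Lorania, 3,782 units, ¥734,275.30):
Base rate for D-164 is 3%.
Origin Lorania qualifies under the Drenoria–Lorania agreement and D-164 is covered: preferential rate Free applies instead.
Duty = ¥734,275.30 × 0% = ¥0.00.
Total = ¥1,764.76 + ¥83,311.93 + ¥0.00 = ¥85,076.69.

¥85,076.69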